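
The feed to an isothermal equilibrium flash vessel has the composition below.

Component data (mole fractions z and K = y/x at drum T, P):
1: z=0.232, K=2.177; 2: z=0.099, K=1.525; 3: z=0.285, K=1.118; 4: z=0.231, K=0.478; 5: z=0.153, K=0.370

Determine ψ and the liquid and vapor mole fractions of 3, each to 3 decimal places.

ψ = 0.346, x_3 = 0.274, y_3 = 0.306

Newton–Raphson from ψ = 0.5:
  ψ = 0.500: g = -0.0591, g' = -0.393 → ψ = 0.350
  ψ = 0.350: g = -0.0014, g' = -0.379 → ψ = 0.346
Converged at ψ = 0.346.
Compositions from xᵢ = zᵢ/(1+ψ(Kᵢ−1)), yᵢ = Kᵢxᵢ:
  1: x = 0.165, y = 0.359
  2: x = 0.084, y = 0.128
  3: x = 0.274, y = 0.306
  4: x = 0.282, y = 0.135
  5: x = 0.196, y = 0.072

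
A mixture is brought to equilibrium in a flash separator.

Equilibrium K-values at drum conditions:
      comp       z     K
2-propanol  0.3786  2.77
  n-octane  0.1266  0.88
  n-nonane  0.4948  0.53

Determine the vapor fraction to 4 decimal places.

ψ = 0.5692

Material balance + equilibrium reduce to Σ zᵢ(Kᵢ−1)/(1+ψ(Kᵢ−1)) = 0.
g(0) = ΣzᵢKᵢ − 1 = 0.4224 and g(1) = 1 − Σzᵢ/Kᵢ = -0.2141, so a root lies in (0, 1).
Newton–Raphson from ψ = 0.37:
  ψ = 0.3700: g = 0.10752, g' = -0.5953 → ψ = 0.5506
  ψ = 0.5506: g = 0.00934, g' = -0.5052 → ψ = 0.5691
  ψ = 0.5691: g = 0.00005, g' = -0.5002 → ψ = 0.5692
Converged at ψ = 0.5692.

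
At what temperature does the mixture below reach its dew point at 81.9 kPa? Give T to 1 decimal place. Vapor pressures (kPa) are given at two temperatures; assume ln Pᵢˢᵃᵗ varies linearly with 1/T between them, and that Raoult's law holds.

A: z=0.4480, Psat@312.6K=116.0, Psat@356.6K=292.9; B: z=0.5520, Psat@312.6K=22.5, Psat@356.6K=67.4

Dew-point temperature: Σzᵢ·P/Pᵢˢᵃᵗ(T) = 1. Interpolate ln Pᵢˢᵃᵗ = aᵢ + bᵢ/T.
  T = 312.6 K: ΣzᵢP/Pᵢˢᵃᵗ = 2.3256
  T = 356.6 K: ΣzᵢP/Pᵢˢᵃᵗ = 0.7960
  T = 334.6 K: ΣzᵢP/Pᵢˢᵃᵗ = 1.3129
  T = 345.6 K: ΣzᵢP/Pᵢˢᵃᵗ = 1.0141
  T = 351.1 K: ΣzᵢP/Pᵢˢᵃᵗ = 0.8967
  T = 348.4 K: ΣzᵢP/Pᵢˢᵃᵗ = 0.9521
Interpolating between 345.6 K and 348.4 K gives T ≈ 346.2 K.

T = 346.2 K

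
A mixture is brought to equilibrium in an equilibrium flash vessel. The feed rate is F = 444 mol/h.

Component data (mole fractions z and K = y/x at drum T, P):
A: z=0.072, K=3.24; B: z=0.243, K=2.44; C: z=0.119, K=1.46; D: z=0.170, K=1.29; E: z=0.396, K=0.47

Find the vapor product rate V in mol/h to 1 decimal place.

Rachford–Rice: g(V/F) = Σ zᵢ(Kᵢ−1)/(1+V/F(Kᵢ−1)) = 0.
Feasibility: ΣzᵢKᵢ = 1.405, Σzᵢ/Kᵢ = 1.178 — both > 1, two phases present.
Newton–Raphson from V/F = 0.32:
  V/F = 0.320: g = 0.1736, g' = -0.551 → V/F = 0.635
  V/F = 0.635: g = 0.0170, g' = -0.477 → V/F = 0.671
Converged at V/F = 0.671.
Then V = V/F·F = 0.6705·444 = 297.7 mol/h and L = F − V = 146.3 mol/h.

V = 297.7 mol/h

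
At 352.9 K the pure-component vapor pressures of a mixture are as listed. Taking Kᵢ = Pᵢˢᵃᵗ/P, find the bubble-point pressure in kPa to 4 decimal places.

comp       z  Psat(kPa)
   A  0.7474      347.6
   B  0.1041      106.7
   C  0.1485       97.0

At the bubble point ψ → 0, so ΣzᵢKᵢ = 1 with Kᵢ = Pᵢˢᵃᵗ/P ⇒ P = ΣzᵢPᵢˢᵃᵗ.
P = 0.7474·347.6 + 0.1041·106.7 + 0.1485·97.0 = 285.3082 kPa

Pbub = 285.3082 kPa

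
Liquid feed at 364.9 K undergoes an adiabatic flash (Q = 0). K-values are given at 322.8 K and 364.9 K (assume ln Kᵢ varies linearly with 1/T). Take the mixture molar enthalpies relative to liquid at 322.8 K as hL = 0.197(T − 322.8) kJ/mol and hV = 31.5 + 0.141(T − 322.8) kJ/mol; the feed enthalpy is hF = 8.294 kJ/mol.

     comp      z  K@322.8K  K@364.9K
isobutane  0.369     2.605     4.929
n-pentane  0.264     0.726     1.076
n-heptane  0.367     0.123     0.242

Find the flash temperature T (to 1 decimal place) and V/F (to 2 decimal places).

Adiabatic flash: solve Rachford–Rice at each trial T, then check hF = ψ·hV(T) + (1−ψ)·hL(T).
  T = 322.8 K: K = (2.605, 0.726, 0.123), RR gives ψ = 0.181, H_out = 5.709 kJ/mol
  T = 364.9 K: K = (4.929, 1.076, 0.242), RR gives ψ = 0.551, H_out = 24.343 kJ/mol
  T = 343.9 K: K = (3.657, 0.895, 0.176), RR gives ψ = 0.396, H_out = 16.166 kJ/mol
  T = 333.4 K: K = (3.105, 0.809, 0.148), RR gives ψ = 0.303, H_out = 11.439 kJ/mol
  T = 328.1 K: K = (2.848, 0.767, 0.135), RR gives ψ = 0.246, H_out = 8.735 kJ/mol
  T = 325.5 K: K = (2.727, 0.747, 0.129), RR gives ψ = 0.216, H_out = 7.297 kJ/mol
  T = 326.8 K: K = (2.787, 0.757, 0.132), RR gives ψ = 0.231, H_out = 8.026 kJ/mol
Linear interpolation between T = 326.8 (H_out = 8.026) and T = 328.1 (H_out = 8.735) on hF = 8.294 gives T ≈ 327.3 K, at which ψ = 0.24.

T = 327.3 K, V/F = 0.24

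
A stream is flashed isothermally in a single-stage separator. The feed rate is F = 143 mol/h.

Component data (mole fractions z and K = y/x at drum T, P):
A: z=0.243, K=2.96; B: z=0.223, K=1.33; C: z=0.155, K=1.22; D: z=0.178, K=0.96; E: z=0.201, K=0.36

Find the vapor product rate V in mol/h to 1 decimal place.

Rachford–Rice: g(V/F) = Σ zᵢ(Kᵢ−1)/(1+V/F(Kᵢ−1)) = 0.
g(0) = ΣzᵢKᵢ − 1 = 0.448 and g(1) = 1 − Σzᵢ/Kᵢ = -0.121, so a root lies in (0, 1).
Iterate (Newton) starting at V/F = 0.5:
  V/F = 0.500: g = 0.1380, g' = -0.440 → V/F = 0.813
  V/F = 0.813: g = -0.0051, g' = -0.518 → V/F = 0.803
Converged at V/F = 0.803.
Then V = V/F·F = 0.8034·143 = 114.9 mol/h and L = F − V = 28.1 mol/h.

V = 114.9 mol/h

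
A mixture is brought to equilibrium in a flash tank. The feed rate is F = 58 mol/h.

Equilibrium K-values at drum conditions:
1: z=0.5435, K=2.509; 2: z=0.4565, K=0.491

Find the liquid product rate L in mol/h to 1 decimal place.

Binary case is linear: z₁(K₁−1)(1+ψ(K₂−1)) + z₂(K₂−1)(1+ψ(K₁−1)) = 0
⇒ ψ = [z₁(K₁−1)+z₂(K₂−1)] / [−(K₁−1)(K₂−1)] = 0.58778/0.76808 = 0.7653
Then V = ψ·F = 0.7653·58 = 44.4 mol/h and L = F − V = 13.6 mol/h.

L = 13.6 mol/h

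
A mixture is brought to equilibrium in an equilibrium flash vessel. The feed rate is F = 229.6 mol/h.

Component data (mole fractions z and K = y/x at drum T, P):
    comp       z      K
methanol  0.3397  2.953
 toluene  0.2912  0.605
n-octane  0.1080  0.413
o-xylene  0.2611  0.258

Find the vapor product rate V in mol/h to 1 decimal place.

Material balance + equilibrium reduce to Σ zᵢ(Kᵢ−1)/(1+ψ(Kᵢ−1)) = 0.
Check two-phase: ΣzᵢKᵢ = 1.2913 > 1 and Σzᵢ/Kᵢ = 1.8699 > 1, so g(0) = 0.2913 > 0 and g(1) = -0.8699 < 0.
Newton iteration, ψ⁰ = 0.33:
  ψ = 0.3300: g = -0.06402, g' = -0.8485 → ψ = 0.2546
  ψ = 0.2546: g = 0.00187, g' = -0.9042 → ψ = 0.2566
Converged at ψ = 0.2566.
Then V = ψ·F = 0.2566·229.6 = 58.9 mol/h and L = F − V = 170.7 mol/h.

V = 58.9 mol/h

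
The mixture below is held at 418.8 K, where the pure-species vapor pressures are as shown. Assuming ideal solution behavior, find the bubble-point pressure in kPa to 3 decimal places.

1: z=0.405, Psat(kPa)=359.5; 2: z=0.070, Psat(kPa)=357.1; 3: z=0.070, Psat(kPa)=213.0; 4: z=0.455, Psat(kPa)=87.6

Pbub = 225.363 kPa

At the bubble point ψ → 0, so ΣzᵢKᵢ = 1 with Kᵢ = Pᵢˢᵃᵗ/P ⇒ P = ΣzᵢPᵢˢᵃᵗ.
P = 0.405·359.5 + 0.070·357.1 + 0.070·213.0 + 0.455·87.6 = 225.363 kPa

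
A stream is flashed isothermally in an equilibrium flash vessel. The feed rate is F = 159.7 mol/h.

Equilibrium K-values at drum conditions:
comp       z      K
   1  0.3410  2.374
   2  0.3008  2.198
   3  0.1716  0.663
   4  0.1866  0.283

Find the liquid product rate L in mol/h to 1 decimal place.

L = 29.2 mol/h

Rachford–Rice: g(ψ) = Σ zᵢ(Kᵢ−1)/(1+ψ(Kᵢ−1)) = 0.
g(0) = ΣzᵢKᵢ − 1 = 0.6373 and g(1) = 1 − Σzᵢ/Kᵢ = -0.1987, so a root lies in (0, 1).
Iterate (Newton) starting at ψ = 0.67:
  ψ = 0.6700: g = 0.11168, g' = -0.6952 → ψ = 0.8306
  ψ = 0.8306: g = -0.01170, g' = -0.8729 → ψ = 0.8172
  ψ = 0.8172: g = -0.00016, g' = -0.8498 → ψ = 0.8171
Converged at ψ = 0.8171.
Then V = ψ·F = 0.8171·159.7 = 130.5 mol/h and L = F − V = 29.2 mol/h.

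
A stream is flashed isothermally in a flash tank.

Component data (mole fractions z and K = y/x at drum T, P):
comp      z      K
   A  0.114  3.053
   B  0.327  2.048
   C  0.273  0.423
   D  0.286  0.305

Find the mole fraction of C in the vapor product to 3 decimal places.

Newton–Raphson from β = 0.62:
  β = 0.620: g = -0.2838, g' = -0.872 → β = 0.294
  β = 0.294: g = -0.0319, g' = -0.747 → β = 0.252
Converged at β = 0.252.
Compositions from xᵢ = zᵢ/(1+β(Kᵢ−1)), yᵢ = Kᵢxᵢ:
  A: x = 0.075, y = 0.229
  B: x = 0.259, y = 0.530
  C: x = 0.319, y = 0.135
  D: x = 0.347, y = 0.106

y_C = 0.135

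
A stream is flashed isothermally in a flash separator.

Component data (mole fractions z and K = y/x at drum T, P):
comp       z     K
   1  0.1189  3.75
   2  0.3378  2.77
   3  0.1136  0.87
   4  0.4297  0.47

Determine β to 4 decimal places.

Iterate (Newton) starting at β = 0.5:
  β = 0.5000: g = 0.12922, g' = -0.6829 → β = 0.6892
  β = 0.6892: g = 0.00723, g' = -0.6239 → β = 0.7008
Converged at β = 0.7008.

β = 0.7008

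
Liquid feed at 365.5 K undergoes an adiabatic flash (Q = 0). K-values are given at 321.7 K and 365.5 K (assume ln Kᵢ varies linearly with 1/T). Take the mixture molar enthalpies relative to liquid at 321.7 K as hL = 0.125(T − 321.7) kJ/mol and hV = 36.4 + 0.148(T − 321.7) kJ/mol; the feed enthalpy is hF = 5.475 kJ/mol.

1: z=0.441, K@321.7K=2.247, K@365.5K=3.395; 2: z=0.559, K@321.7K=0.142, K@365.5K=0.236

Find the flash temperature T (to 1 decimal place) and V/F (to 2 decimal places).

T = 328.5 K, V/F = 0.13

Adiabatic flash: solve Rachford–Rice at each trial T, then check hF = ψ·hV(T) + (1−ψ)·hL(T).
  T = 321.7 K: K = (2.247, 0.142), RR gives ψ = 0.066, H_out = 2.392 kJ/mol
  T = 365.5 K: K = (3.395, 0.236), RR gives ψ = 0.344, H_out = 18.336 kJ/mol
  T = 343.6 K: K = (2.799, 0.186), RR gives ψ = 0.231, H_out = 11.262 kJ/mol
  T = 332.6 K: K = (2.515, 0.163), RR gives ψ = 0.158, H_out = 7.158 kJ/mol
  T = 327.1 K: K = (2.378, 0.152), RR gives ψ = 0.115, H_out = 4.864 kJ/mol
  T = 329.9 K: K = (2.448, 0.158), RR gives ψ = 0.138, H_out = 6.057 kJ/mol
  T = 328.5 K: K = (2.413, 0.155), RR gives ψ = 0.126, H_out = 5.467 kJ/mol
Linear interpolation between T = 328.5 (H_out = 5.467) and T = 329.9 (H_out = 6.057) on hF = 5.475 gives T ≈ 328.5 K, at which ψ = 0.13.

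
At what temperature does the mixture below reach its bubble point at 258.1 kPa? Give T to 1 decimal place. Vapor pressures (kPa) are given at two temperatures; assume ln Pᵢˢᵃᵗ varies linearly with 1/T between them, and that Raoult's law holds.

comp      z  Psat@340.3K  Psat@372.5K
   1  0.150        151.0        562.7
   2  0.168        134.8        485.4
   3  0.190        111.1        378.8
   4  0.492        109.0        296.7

T = 360.9 K

Bubble-point temperature: ΣzᵢPᵢˢᵃᵗ(T) = P. Interpolate ln Pᵢˢᵃᵗ = aᵢ + bᵢ/T.
  T = 340.3 K: ΣzᵢPᵢˢᵃᵗ = 120.03 kPa
  T = 372.5 K: ΣzᵢPᵢˢᵃᵗ = 383.90 kPa
  T = 356.4 K: ΣzᵢPᵢˢᵃᵗ = 219.85 kPa
  T = 364.4 K: ΣzᵢPᵢˢᵃᵗ = 291.65 kPa
  T = 360.4 K: ΣzᵢPᵢˢᵃᵗ = 253.58 kPa
  T = 362.4 K: ΣzᵢPᵢˢᵃᵗ = 272.05 kPa
Interpolating between 360.4 K and 362.4 K gives T ≈ 360.9 K.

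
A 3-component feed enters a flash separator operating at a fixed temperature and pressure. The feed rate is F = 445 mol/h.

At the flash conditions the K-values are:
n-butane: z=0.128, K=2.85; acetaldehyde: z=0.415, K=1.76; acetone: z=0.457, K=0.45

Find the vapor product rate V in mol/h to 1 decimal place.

V = 226.8 mol/h

Iterate (Newton) starting at V/F = 0.66:
  V/F = 0.660: g = -0.0779, g' = -0.536 → V/F = 0.515
  V/F = 0.515: g = -0.0025, g' = -0.508 → V/F = 0.510
Converged at V/F = 0.510.
Then V = V/F·F = 0.5096·445 = 226.8 mol/h and L = F − V = 218.2 mol/h.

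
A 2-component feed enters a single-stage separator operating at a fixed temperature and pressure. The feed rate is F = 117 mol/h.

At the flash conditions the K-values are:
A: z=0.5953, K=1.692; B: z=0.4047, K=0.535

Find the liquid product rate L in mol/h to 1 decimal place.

L = 35.6 mol/h

Let β = V/F and solve Σ zᵢ(Kᵢ−1)/(1+β(Kᵢ−1)) = 0.
g(0) = ΣzᵢKᵢ − 1 = 0.2238 and g(1) = 1 − Σzᵢ/Kᵢ = -0.1083, so a root lies in (0, 1).
Binary case is linear: z₁(K₁−1)(1+β(K₂−1)) + z₂(K₂−1)(1+β(K₁−1)) = 0
⇒ β = [z₁(K₁−1)+z₂(K₂−1)] / [−(K₁−1)(K₂−1)] = 0.22376/0.32178 = 0.6954
Then V = β·F = 0.6954·117 = 81.4 mol/h and L = F − V = 35.6 mol/h.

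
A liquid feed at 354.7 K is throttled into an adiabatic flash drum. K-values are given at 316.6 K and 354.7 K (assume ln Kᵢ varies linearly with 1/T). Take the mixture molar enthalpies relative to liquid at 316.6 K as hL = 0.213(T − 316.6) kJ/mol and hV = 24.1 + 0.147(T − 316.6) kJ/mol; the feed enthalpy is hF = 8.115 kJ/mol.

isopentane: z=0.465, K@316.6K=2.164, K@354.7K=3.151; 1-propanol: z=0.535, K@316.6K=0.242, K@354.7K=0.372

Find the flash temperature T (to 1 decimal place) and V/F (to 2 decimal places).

T = 326.3 K, V/F = 0.26

Adiabatic flash: solve Rachford–Rice at each trial T, then check hF = ψ·hV(T) + (1−ψ)·hL(T).
  T = 316.6 K: K = (2.164, 0.242), RR gives ψ = 0.154, H_out = 3.707 kJ/mol
  T = 354.7 K: K = (3.151, 0.372), RR gives ψ = 0.492, H_out = 18.729 kJ/mol
  T = 335.6 K: K = (2.638, 0.304), RR gives ψ = 0.341, H_out = 11.839 kJ/mol
  T = 326.1 K: K = (2.396, 0.272), RR gives ψ = 0.255, H_out = 8.020 kJ/mol
  T = 330.9 K: K = (2.517, 0.288), RR gives ψ = 0.300, H_out = 9.997 kJ/mol
  T = 328.5 K: K = (2.456, 0.280), RR gives ψ = 0.278, H_out = 9.022 kJ/mol
Linear interpolation between T = 326.1 (H_out = 8.020) and T = 328.5 (H_out = 9.022) on hF = 8.115 gives T ≈ 326.3 K, at which ψ = 0.26.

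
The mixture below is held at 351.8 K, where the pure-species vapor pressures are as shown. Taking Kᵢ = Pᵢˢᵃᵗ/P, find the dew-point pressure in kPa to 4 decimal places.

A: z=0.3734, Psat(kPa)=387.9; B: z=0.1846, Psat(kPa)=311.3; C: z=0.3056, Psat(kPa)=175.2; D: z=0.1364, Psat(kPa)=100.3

Pdew = 214.6002 kPa

At the dew point ψ → 1, so Σzᵢ/Kᵢ = 1 with Kᵢ = Pᵢˢᵃᵗ/P ⇒ 1/P = Σzᵢ/Pᵢˢᵃᵗ.
1/P = 0.3734/387.9 + 0.1846/311.3 + 0.3056/175.2 + 0.1364/100.3 = 0.0046598 ⇒ P = 214.6002 kPa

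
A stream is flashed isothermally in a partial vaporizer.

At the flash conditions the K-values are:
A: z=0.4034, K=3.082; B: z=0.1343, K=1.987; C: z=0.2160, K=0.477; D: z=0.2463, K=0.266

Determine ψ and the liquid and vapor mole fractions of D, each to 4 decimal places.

Let ψ = V/F and solve Σ zᵢ(Kᵢ−1)/(1+ψ(Kᵢ−1)) = 0.
Check two-phase: ΣzᵢKᵢ = 1.6787 > 1 and Σzᵢ/Kᵢ = 1.5772 > 1, so g(0) = 0.6787 > 0 and g(1) = -0.5772 < 0.
Newton–Raphson from ψ = 0.31:
  ψ = 0.3100: g = 0.24307, g' = -1.0291 → ψ = 0.5462
  ψ = 0.5462: g = 0.01921, g' = -0.9236 → ψ = 0.5670
  ψ = 0.5670: g = -0.00007, g' = -0.9303 → ψ = 0.5669
Converged at ψ = 0.5669.
Compositions from xᵢ = zᵢ/(1+ψ(Kᵢ−1)), yᵢ = Kᵢxᵢ:
  A: x = 0.1850, y = 0.5702
  B: x = 0.0861, y = 0.1711
  C: x = 0.3070, y = 0.1465
  D: x = 0.4218, y = 0.1122

ψ = 0.5669, x_D = 0.4218, y_D = 0.1122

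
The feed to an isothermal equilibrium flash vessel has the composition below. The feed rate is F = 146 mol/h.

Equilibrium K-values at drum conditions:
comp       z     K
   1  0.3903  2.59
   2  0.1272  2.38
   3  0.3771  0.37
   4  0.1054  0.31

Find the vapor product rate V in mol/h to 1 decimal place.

V = 71.5 mol/h

Rachford–Rice: g(β) = Σ zᵢ(Kᵢ−1)/(1+β(Kᵢ−1)) = 0.
g(0) = ΣzᵢKᵢ − 1 = 0.4858 and g(1) = 1 − Σzᵢ/Kᵢ = -0.5633, so a root lies in (0, 1).
Newton iteration, β⁰ = 0.5:
  β = 0.5000: g = -0.00826, g' = -0.8270 → β = 0.4900
Converged at β = 0.4900.
Then V = β·F = 0.4900·146 = 71.5 mol/h and L = F − V = 74.5 mol/h.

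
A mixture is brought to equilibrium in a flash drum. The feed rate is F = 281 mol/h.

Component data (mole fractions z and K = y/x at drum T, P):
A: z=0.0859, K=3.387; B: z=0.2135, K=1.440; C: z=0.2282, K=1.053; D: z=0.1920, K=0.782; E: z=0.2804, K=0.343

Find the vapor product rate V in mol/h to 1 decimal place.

V = 44.3 mol/h

Let β = V/F and solve Σ zᵢ(Kᵢ−1)/(1+β(Kᵢ−1)) = 0.
Feasibility: ΣzᵢKᵢ = 1.0850, Σzᵢ/Kᵢ = 1.4534 — both > 1, two phases present.
Newton iteration, β⁰ = 0.55:
  β = 0.5500: g = -0.15997, g' = -0.4274 → β = 0.1757
  β = 0.1757: g = -0.00816, g' = -0.4437 → β = 0.1573
  β = 0.1573: g = 0.00011, g' = -0.4558 → β = 0.1576
Converged at β = 0.1576.
Then V = β·F = 0.1576·281 = 44.3 mol/h and L = F − V = 236.7 mol/h.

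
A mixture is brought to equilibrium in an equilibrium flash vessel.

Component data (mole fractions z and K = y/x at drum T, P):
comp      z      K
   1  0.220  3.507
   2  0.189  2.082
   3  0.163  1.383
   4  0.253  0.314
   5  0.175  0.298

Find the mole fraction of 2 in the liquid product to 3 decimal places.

x_2 = 0.125

Material balance + equilibrium reduce to Σ zᵢ(Kᵢ−1)/(1+ψ(Kᵢ−1)) = 0.
g(0) = ΣzᵢKᵢ − 1 = 0.522 and g(1) = 1 − Σzᵢ/Kᵢ = -0.664, so a root lies in (0, 1).
Newton–Raphson from ψ = 0.5:
  ψ = 0.500: g = -0.0236, g' = -0.863 → ψ = 0.473
Converged at ψ = 0.473.
Compositions from xᵢ = zᵢ/(1+ψ(Kᵢ−1)), yᵢ = Kᵢxᵢ:
  1: x = 0.101, y = 0.353
  2: x = 0.125, y = 0.260
  3: x = 0.138, y = 0.191
  4: x = 0.374, y = 0.118
  5: x = 0.262, y = 0.078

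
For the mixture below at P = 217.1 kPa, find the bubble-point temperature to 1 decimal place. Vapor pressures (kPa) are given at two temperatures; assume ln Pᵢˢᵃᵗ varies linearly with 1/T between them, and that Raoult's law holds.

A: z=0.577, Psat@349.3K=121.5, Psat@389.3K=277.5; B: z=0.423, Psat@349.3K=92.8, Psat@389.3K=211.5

T = 381.9 K

Bubble-point temperature: ΣzᵢPᵢˢᵃᵗ(T) = P. Interpolate ln Pᵢˢᵃᵗ = aᵢ + bᵢ/T.
  T = 349.3 K: ΣzᵢPᵢˢᵃᵗ = 109.36 kPa
  T = 389.3 K: ΣzᵢPᵢˢᵃᵗ = 249.58 kPa
  T = 369.3 K: ΣzᵢPᵢˢᵃᵗ = 168.94 kPa
  T = 379.3 K: ΣzᵢPᵢˢᵃᵗ = 206.40 kPa
  T = 384.3 K: ΣzᵢPᵢˢᵃᵗ = 227.25 kPa
  T = 381.8 K: ΣzᵢPᵢˢᵃᵗ = 216.64 kPa
Interpolating between 381.8 K and 384.3 K gives T ≈ 381.9 K.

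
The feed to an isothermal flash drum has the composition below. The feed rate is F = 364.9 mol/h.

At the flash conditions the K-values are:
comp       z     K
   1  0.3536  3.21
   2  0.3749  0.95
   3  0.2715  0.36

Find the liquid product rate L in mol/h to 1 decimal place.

L = 125.5 mol/h

Rachford–Rice: g(β) = Σ zᵢ(Kᵢ−1)/(1+β(Kᵢ−1)) = 0.
Check two-phase: ΣzᵢKᵢ = 1.5890 > 1 and Σzᵢ/Kᵢ = 1.2590 > 1, so g(0) = 0.5890 > 0 and g(1) = -0.2590 < 0.
Newton–Raphson from β = 0.5:
  β = 0.5000: g = 0.09648, g' = -0.6312 → β = 0.6528
  β = 0.6528: g = 0.00206, g' = -0.6185 → β = 0.6562
Converged at β = 0.6562.
Then V = β·F = 0.6562·364.9 = 239.4 mol/h and L = F − V = 125.5 mol/h.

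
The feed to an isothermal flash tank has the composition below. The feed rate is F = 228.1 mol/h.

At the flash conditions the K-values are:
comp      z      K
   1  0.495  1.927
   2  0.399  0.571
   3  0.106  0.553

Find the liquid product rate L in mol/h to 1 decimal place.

L = 91.5 mol/h

Rachford–Rice: g(V/F) = Σ zᵢ(Kᵢ−1)/(1+V/F(Kᵢ−1)) = 0.
Check two-phase: ΣzᵢKᵢ = 1.240 > 1 and Σzᵢ/Kᵢ = 1.147 > 1, so g(0) = 0.240 > 0 and g(1) = -0.147 < 0.
Newton iteration, V/F⁰ = 0.42:
  V/F = 0.420: g = 0.0632, g' = -0.362 → V/F = 0.595
  V/F = 0.595: g = 0.0015, g' = -0.348 → V/F = 0.599
Converged at V/F = 0.599.
Then V = V/F·F = 0.5989·228.1 = 136.6 mol/h and L = F − V = 91.5 mol/h.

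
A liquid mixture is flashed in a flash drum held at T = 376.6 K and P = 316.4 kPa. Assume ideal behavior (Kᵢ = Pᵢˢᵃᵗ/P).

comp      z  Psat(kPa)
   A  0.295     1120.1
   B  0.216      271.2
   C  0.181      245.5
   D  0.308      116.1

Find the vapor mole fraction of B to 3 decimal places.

Raoult's law: Kᵢ = Pᵢˢᵃᵗ/P = Pᵢˢᵃᵗ/316.4.
  K_A = 1120.1/316.4 = 3.54014, K_B = 271.2/316.4 = 0.85714, K_C = 245.5/316.4 = 0.77592, K_D = 116.1/316.4 = 0.36694
Rachford–Rice: g(ψ) = Σ zᵢ(Kᵢ−1)/(1+ψ(Kᵢ−1)) = 0.
Feasibility: ΣzᵢKᵢ = 1.483, Σzᵢ/Kᵢ = 1.408 — both > 1, two phases present.
Newton iteration, ψ⁰ = 0.5:
  ψ = 0.500: g = -0.0341, g' = -0.650 → ψ = 0.448
Converged at ψ = 0.448.
Compositions from xᵢ = zᵢ/(1+ψ(Kᵢ−1)), yᵢ = Kᵢxᵢ:
  A: x = 0.138, y = 0.488
  B: x = 0.231, y = 0.198
  C: x = 0.201, y = 0.156
  D: x = 0.430, y = 0.158

y_B = 0.198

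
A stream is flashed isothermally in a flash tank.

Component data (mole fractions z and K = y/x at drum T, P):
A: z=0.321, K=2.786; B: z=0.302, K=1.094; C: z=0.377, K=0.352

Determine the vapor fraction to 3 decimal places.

ψ = 0.450

Rachford–Rice: g(ψ) = Σ zᵢ(Kᵢ−1)/(1+ψ(Kᵢ−1)) = 0.
Check two-phase: ΣzᵢKᵢ = 1.357 > 1 and Σzᵢ/Kᵢ = 1.462 > 1, so g(0) = 0.357 > 0 and g(1) = -0.462 < 0.
Iterate (Newton) starting at ψ = 0.54:
  ψ = 0.540: g = -0.0569, g' = -0.642 → ψ = 0.451
  ψ = 0.451: g = -0.0006, g' = -0.633 → ψ = 0.450
Converged at ψ = 0.450.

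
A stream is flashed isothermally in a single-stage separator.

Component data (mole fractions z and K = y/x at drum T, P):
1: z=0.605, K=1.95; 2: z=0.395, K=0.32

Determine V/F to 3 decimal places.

Newton iteration, V/F⁰ = 0.44:
  V/F = 0.440: g = 0.0220, g' = -0.643 → V/F = 0.474
Converged at V/F = 0.474.

V/F = 0.474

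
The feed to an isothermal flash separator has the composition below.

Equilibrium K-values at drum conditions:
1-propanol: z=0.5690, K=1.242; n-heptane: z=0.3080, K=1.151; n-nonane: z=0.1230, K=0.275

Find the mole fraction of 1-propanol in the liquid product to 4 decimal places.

Iterate (Newton) starting at ψ = 0.5:
  ψ = 0.5000: g = 0.02620, g' = -0.1917 → ψ = 0.6367
  ψ = 0.6367: g = -0.00388, g' = -0.2539 → ψ = 0.6214
  ψ = 0.6214: g = -0.00007, g' = -0.2452 → ψ = 0.6211
Converged at ψ = 0.6211.
Compositions from xᵢ = zᵢ/(1+ψ(Kᵢ−1)), yᵢ = Kᵢxᵢ:
  1-propanol: x = 0.4947, y = 0.6144
  n-heptane: x = 0.2816, y = 0.3241
  n-nonane: x = 0.2238, y = 0.0615

x_1-propanol = 0.4947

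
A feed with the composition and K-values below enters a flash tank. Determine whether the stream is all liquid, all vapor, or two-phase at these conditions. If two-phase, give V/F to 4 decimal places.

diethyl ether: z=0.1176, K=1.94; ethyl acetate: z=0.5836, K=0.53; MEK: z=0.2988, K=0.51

ΣzᵢKᵢ = 0.6898; Σzᵢ/Kᵢ = 1.7476.
Since ΣzᵢKᵢ < 1 the mixture is below its bubble point — single liquid phase.

all liquid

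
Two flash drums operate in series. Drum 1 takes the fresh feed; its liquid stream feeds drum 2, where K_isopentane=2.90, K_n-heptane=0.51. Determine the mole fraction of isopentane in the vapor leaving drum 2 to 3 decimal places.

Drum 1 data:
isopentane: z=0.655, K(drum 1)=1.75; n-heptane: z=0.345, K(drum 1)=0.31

Drum 1:
Material balance + equilibrium reduce to Σ zᵢ(Kᵢ−1)/(1+ψ₁(Kᵢ−1)) = 0.
Check two-phase: ΣzᵢKᵢ = 1.253 > 1 and Σzᵢ/Kᵢ = 1.487 > 1, so g(0) = 0.253 > 0 and g(1) = -0.487 < 0.
Binary case is linear: z₁(K₁−1)(1+ψ₁(K₂−1)) + z₂(K₂−1)(1+ψ₁(K₁−1)) = 0
⇒ ψ₁ = [z₁(K₁−1)+z₂(K₂−1)] / [−(K₁−1)(K₂−1)] = 0.2532/0.5175 = 0.489
Drum-1 compositions:
  isopentane: x = 0.479, y = 0.839
  n-heptane: x = 0.521, y = 0.161
Drum-2 feed = drum-1 liquid: z₂ = (0.4792, 0.5208).
Drum 2:
Material balance + equilibrium reduce to Σ zᵢ(Kᵢ−1)/(1+ψ₂(Kᵢ−1)) = 0.
g(0) = ΣzᵢKᵢ − 1 = 0.655 and g(1) = 1 − Σzᵢ/Kᵢ = -0.186, so a root lies in (0, 1).
Binary case is linear: z₁(K₁−1)(1+ψ₂(K₂−1)) + z₂(K₂−1)(1+ψ₂(K₁−1)) = 0
⇒ ψ₂ = [z₁(K₁−1)+z₂(K₂−1)] / [−(K₁−1)(K₂−1)] = 0.6552/0.9310 = 0.704
  isopentane: x = 0.205, y = 0.595
  n-heptane: x = 0.795, y = 0.405

y_isopentane (drum 2) = 0.595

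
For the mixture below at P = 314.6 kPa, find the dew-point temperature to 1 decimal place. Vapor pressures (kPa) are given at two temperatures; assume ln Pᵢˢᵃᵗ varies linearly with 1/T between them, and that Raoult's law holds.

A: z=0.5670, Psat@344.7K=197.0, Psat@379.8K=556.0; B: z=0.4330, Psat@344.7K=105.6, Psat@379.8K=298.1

T = 370.7 K

Dew-point temperature: Σzᵢ·P/Pᵢˢᵃᵗ(T) = 1. Interpolate ln Pᵢˢᵃᵗ = aᵢ + bᵢ/T.
  T = 344.7 K: ΣzᵢP/Pᵢˢᵃᵗ = 2.1955
  T = 379.8 K: ΣzᵢP/Pᵢˢᵃᵗ = 0.7778
  T = 362.2 K: ΣzᵢP/Pᵢˢᵃᵗ = 1.2762
  T = 371.0 K: ΣzᵢP/Pᵢˢᵃᵗ = 0.9905
  T = 366.6 K: ΣzᵢP/Pᵢˢᵃᵗ = 1.1226
  T = 368.8 K: ΣzᵢP/Pᵢˢᵃᵗ = 1.0541
Interpolating between 368.8 K and 371.0 K gives T ≈ 370.7 K.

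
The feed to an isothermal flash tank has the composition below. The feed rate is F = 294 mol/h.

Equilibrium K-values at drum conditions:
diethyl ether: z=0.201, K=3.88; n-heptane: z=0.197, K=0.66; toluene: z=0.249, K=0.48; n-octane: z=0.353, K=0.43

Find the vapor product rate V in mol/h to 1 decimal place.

V = 36.9 mol/h

Rachford–Rice: g(ψ) = Σ zᵢ(Kᵢ−1)/(1+ψ(Kᵢ−1)) = 0.
g(0) = ΣzᵢKᵢ − 1 = 0.181 and g(1) = 1 − Σzᵢ/Kᵢ = -0.690, so a root lies in (0, 1).
Newton iteration, ψ⁰ = 0.5:
  ψ = 0.500: g = -0.2998, g' = -0.660 → ψ = 0.046
  ψ = 0.046: g = 0.1039, g' = -1.515 → ψ = 0.115
  ψ = 0.115: g = 0.0127, g' = -1.175 → ψ = 0.125
Converged at ψ = 0.125.
Then V = ψ·F = 0.1255·294 = 36.9 mol/h and L = F − V = 257.1 mol/h.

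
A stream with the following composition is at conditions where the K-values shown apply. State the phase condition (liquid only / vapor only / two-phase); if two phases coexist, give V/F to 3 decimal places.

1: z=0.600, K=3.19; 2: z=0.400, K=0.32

ΣzᵢKᵢ = 2.042; Σzᵢ/Kᵢ = 1.438.
Both exceed 1, so a two-phase solution exists.
Material balance + equilibrium reduce to Σ zᵢ(Kᵢ−1)/(1+ψ(Kᵢ−1)) = 0.
Binary case is linear: z₁(K₁−1)(1+ψ(K₂−1)) + z₂(K₂−1)(1+ψ(K₁−1)) = 0
⇒ ψ = [z₁(K₁−1)+z₂(K₂−1)] / [−(K₁−1)(K₂−1)] = 1.0420/1.4892 = 0.700

two-phase, V/F = 0.700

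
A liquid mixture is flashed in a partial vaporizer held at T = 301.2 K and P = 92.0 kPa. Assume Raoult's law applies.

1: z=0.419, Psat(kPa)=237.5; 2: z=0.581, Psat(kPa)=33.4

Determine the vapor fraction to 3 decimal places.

Raoult's law: Kᵢ = Pᵢˢᵃᵗ/P = Pᵢˢᵃᵗ/92.0.
  K_1 = 237.5/92.0 = 2.58152, K_2 = 33.4/92.0 = 0.36304
Let ψ = V/F and solve Σ zᵢ(Kᵢ−1)/(1+ψ(Kᵢ−1)) = 0.
g(0) = ΣzᵢKᵢ − 1 = 0.293 and g(1) = 1 − Σzᵢ/Kᵢ = -0.763, so a root lies in (0, 1).
Binary case is linear: z₁(K₁−1)(1+ψ(K₂−1)) + z₂(K₂−1)(1+ψ(K₁−1)) = 0
⇒ ψ = [z₁(K₁−1)+z₂(K₂−1)] / [−(K₁−1)(K₂−1)] = 0.2926/1.0074 = 0.290

ψ = 0.290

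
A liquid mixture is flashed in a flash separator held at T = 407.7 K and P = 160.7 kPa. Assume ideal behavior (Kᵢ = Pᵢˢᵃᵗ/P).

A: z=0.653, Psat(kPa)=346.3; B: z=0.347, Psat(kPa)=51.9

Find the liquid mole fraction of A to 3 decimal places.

x_A = 0.370

Raoult's law: Kᵢ = Pᵢˢᵃᵗ/P = Pᵢˢᵃᵗ/160.7.
  K_A = 346.3/160.7 = 2.15495, K_B = 51.9/160.7 = 0.32296
Rachford–Rice: g(V/F) = Σ zᵢ(Kᵢ−1)/(1+V/F(Kᵢ−1)) = 0.
g(0) = ΣzᵢKᵢ − 1 = 0.519 and g(1) = 1 − Σzᵢ/Kᵢ = -0.377, so a root lies in (0, 1).
Binary case is linear: z₁(K₁−1)(1+V/F(K₂−1)) + z₂(K₂−1)(1+V/F(K₁−1)) = 0
⇒ V/F = [z₁(K₁−1)+z₂(K₂−1)] / [−(K₁−1)(K₂−1)] = 0.5192/0.7819 = 0.664
Compositions from xᵢ = zᵢ/(1+V/F(Kᵢ−1)), yᵢ = Kᵢxᵢ:
  A: x = 0.370, y = 0.796
  B: x = 0.630, y = 0.204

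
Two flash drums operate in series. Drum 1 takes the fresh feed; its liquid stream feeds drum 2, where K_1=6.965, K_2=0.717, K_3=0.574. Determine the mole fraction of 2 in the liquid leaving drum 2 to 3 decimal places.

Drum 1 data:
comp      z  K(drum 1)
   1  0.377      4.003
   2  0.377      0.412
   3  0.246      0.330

Drum 1:
Rachford–Rice: g(ψ₁) = Σ zᵢ(Kᵢ−1)/(1+ψ₁(Kᵢ−1)) = 0.
g(0) = ΣzᵢKᵢ − 1 = 0.746 and g(1) = 1 − Σzᵢ/Kᵢ = -0.755, so a root lies in (0, 1).
Newton iteration, ψ₁⁰ = 0.5:
  ψ₁ = 0.500: g = -0.1093, g' = -1.055 → ψ₁ = 0.396
  ψ₁ = 0.396: g = 0.0034, g' = -1.135 → ψ₁ = 0.399
Converged at ψ₁ = 0.399.
Drum-1 compositions:
  1: x = 0.171, y = 0.686
  2: x = 0.493, y = 0.203
  3: x = 0.336, y = 0.111
Drum-2 feed = drum-1 liquid: z₂ = (0.1714, 0.4927, 0.3359).
Drum 2:
Let ψ₂ = V/F and solve Σ zᵢ(Kᵢ−1)/(1+ψ₂(Kᵢ−1)) = 0.
Feasibility: ΣzᵢKᵢ = 1.740, Σzᵢ/Kᵢ = 1.297 — both > 1, two phases present.
Newton iteration, ψ₂⁰ = 0.51:
  ψ₂ = 0.510: g = -0.0928, g' = -0.527 → ψ₂ = 0.334
  ψ₂ = 0.334: g = 0.0211, g' = -0.813 → ψ₂ = 0.360
  ψ₂ = 0.360: g = 0.0008, g' = -0.750 → ψ₂ = 0.361
Converged at ψ₂ = 0.361.
  1: x = 0.054, y = 0.379
  2: x = 0.549, y = 0.393
  3: x = 0.397, y = 0.228

x_2 (drum 2) = 0.549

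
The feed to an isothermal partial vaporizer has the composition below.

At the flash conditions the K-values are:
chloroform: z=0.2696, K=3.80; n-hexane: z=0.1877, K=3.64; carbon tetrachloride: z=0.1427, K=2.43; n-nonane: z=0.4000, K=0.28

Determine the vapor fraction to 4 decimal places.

Let ψ = V/F and solve Σ zᵢ(Kᵢ−1)/(1+ψ(Kᵢ−1)) = 0.
Feasibility: ΣzᵢKᵢ = 2.1665, Σzᵢ/Kᵢ = 1.6098 — both > 1, two phases present.
Newton iteration, ψ⁰ = 0.5:
  ψ = 0.5000: g = 0.19711, g' = -1.2155 → ψ = 0.6622
  ψ = 0.6622: g = -0.00080, g' = -1.2671 → ψ = 0.6615
Converged at ψ = 0.6615.

ψ = 0.6615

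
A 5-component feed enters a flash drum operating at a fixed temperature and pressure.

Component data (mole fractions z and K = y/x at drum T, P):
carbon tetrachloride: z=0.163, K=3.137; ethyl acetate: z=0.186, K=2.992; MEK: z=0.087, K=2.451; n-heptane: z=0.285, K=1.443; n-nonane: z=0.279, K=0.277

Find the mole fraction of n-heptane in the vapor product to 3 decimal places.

y_n-heptane = 0.309

Material balance + equilibrium reduce to Σ zᵢ(Kᵢ−1)/(1+ψ(Kᵢ−1)) = 0.
g(0) = ΣzᵢKᵢ − 1 = 0.770 and g(1) = 1 − Σzᵢ/Kᵢ = -0.354, so a root lies in (0, 1).
Newton–Raphson from ψ = 0.5:
  ψ = 0.500: g = 0.2146, g' = -0.816 → ψ = 0.763
  ψ = 0.763: g = -0.0162, g' = -1.022 → ψ = 0.747
Converged at ψ = 0.747.
Compositions from xᵢ = zᵢ/(1+ψ(Kᵢ−1)), yᵢ = Kᵢxᵢ:
  carbon tetrachloride: x = 0.063, y = 0.197
  ethyl acetate: x = 0.075, y = 0.224
  MEK: x = 0.042, y = 0.102
  n-heptane: x = 0.214, y = 0.309
  n-nonane: x = 0.607, y = 0.168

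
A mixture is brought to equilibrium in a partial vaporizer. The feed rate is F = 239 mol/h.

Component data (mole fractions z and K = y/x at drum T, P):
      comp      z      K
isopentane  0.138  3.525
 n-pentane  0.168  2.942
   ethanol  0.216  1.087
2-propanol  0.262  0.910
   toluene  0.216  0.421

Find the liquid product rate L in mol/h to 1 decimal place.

Let ψ = V/F and solve Σ zᵢ(Kᵢ−1)/(1+ψ(Kᵢ−1)) = 0.
Feasibility: ΣzᵢKᵢ = 1.545, Σzᵢ/Kᵢ = 1.096 — both > 1, two phases present.
Iterate (Newton) starting at ψ = 0.5:
  ψ = 0.500: g = 0.1368, g' = -0.482 → ψ = 0.784
  ψ = 0.784: g = 0.0096, g' = -0.445 → ψ = 0.805
Converged at ψ = 0.805.
Then V = ψ·F = 0.8052·239 = 192.4 mol/h and L = F − V = 46.6 mol/h.

L = 46.6 mol/h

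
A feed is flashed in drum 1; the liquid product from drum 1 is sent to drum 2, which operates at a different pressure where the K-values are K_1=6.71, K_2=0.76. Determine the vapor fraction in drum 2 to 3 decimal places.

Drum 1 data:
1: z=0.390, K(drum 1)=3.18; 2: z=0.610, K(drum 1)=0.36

V/F (drum 2) = 0.810

Drum 1:
Newton iteration, ψ₁⁰ = 0.49:
  ψ₁ = 0.490: g = -0.1577, g' = -0.964 → ψ₁ = 0.326
  ψ₁ = 0.326: g = 0.0033, g' = -1.032 → ψ₁ = 0.330
Converged at ψ₁ = 0.330.
Drum-1 compositions:
  1: x = 0.227, y = 0.722
  2: x = 0.773, y = 0.278
Drum-2 feed = drum-1 liquid: z₂ = (0.2270, 0.7730).
Drum 2:
Rachford–Rice: g(ψ₂) = Σ zᵢ(Kᵢ−1)/(1+ψ₂(Kᵢ−1)) = 0.
g(0) = ΣzᵢKᵢ − 1 = 1.110 and g(1) = 1 − Σzᵢ/Kᵢ = -0.051, so a root lies in (0, 1).
Binary case is linear: z₁(K₁−1)(1+ψ₂(K₂−1)) + z₂(K₂−1)(1+ψ₂(K₁−1)) = 0
⇒ ψ₂ = [z₁(K₁−1)+z₂(K₂−1)] / [−(K₁−1)(K₂−1)] = 1.1104/1.3704 = 0.810
  1: x = 0.040, y = 0.271
  2: x = 0.960, y = 0.729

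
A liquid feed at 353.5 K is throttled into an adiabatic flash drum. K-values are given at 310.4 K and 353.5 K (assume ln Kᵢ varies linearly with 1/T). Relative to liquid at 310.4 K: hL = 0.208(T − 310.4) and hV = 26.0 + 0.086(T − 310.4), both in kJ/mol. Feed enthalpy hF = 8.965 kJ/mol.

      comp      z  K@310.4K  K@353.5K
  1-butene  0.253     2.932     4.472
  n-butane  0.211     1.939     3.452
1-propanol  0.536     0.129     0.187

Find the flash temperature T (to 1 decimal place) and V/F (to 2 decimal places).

Adiabatic flash: solve Rachford–Rice at each trial T, then check hF = ψ·hV(T) + (1−ψ)·hL(T).
  T = 310.4 K: K = (2.932, 1.939, 0.129), RR gives ψ = 0.163, H_out = 4.227 kJ/mol
  T = 353.5 K: K = (4.472, 3.452, 0.187), RR gives ψ = 0.390, H_out = 17.048 kJ/mol
  T = 331.9 K: K = (3.669, 2.634, 0.157), RR gives ψ = 0.301, H_out = 11.512 kJ/mol
  T = 321.1 K: K = (3.291, 2.270, 0.143), RR gives ψ = 0.241, H_out = 8.167 kJ/mol
  T = 326.5 K: K = (3.478, 2.448, 0.150), RR gives ψ = 0.273, H_out = 9.904 kJ/mol
  T = 323.8 K: K = (3.384, 2.358, 0.146), RR gives ψ = 0.257, H_out = 9.053 kJ/mol
  T = 322.5 K: K = (3.339, 2.316, 0.145), RR gives ψ = 0.249, H_out = 8.631 kJ/mol
Linear interpolation between T = 322.5 (H_out = 8.631) and T = 323.8 (H_out = 9.053) on hF = 8.965 gives T ≈ 323.5 K, at which ψ = 0.26.

T = 323.5 K, V/F = 0.26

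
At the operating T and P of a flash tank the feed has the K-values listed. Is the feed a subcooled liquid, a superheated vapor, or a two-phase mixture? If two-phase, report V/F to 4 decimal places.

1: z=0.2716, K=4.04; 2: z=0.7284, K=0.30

ΣzᵢKᵢ = 1.3158; Σzᵢ/Kᵢ = 2.4952.
Both exceed 1, so a two-phase solution exists.
Let ψ = V/F and solve Σ zᵢ(Kᵢ−1)/(1+ψ(Kᵢ−1)) = 0.
Iterate (Newton) starting at ψ = 0.38:
  ψ = 0.3800: g = -0.31156, g' = -1.2029 → ψ = 0.1210
  ψ = 0.1210: g = 0.04658, g' = -1.7676 → ψ = 0.1473
  ψ = 0.1473: g = 0.00173, g' = -1.6410 → ψ = 0.1484
Converged at ψ = 0.1484.

two-phase, V/F = 0.1484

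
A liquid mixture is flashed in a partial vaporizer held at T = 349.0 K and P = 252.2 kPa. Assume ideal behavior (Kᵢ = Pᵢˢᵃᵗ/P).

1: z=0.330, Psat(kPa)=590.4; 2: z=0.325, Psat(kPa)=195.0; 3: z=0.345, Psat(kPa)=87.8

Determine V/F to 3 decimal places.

Raoult's law: Kᵢ = Pᵢˢᵃᵗ/P = Pᵢˢᵃᵗ/252.2.
  K_1 = 590.4/252.2 = 2.34100, K_2 = 195.0/252.2 = 0.77320, K_3 = 87.8/252.2 = 0.34814
Rachford–Rice: g(V/F) = Σ zᵢ(Kᵢ−1)/(1+V/F(Kᵢ−1)) = 0.
Feasibility: ΣzᵢKᵢ = 1.144, Σzᵢ/Kᵢ = 1.552 — both > 1, two phases present.
Newton iteration, V/F⁰ = 0.5:
  V/F = 0.500: g = -0.1519, g' = -0.557 → V/F = 0.227
  V/F = 0.227: g = -0.0025, g' = -0.569 → V/F = 0.223
Converged at V/F = 0.223.

V/F = 0.223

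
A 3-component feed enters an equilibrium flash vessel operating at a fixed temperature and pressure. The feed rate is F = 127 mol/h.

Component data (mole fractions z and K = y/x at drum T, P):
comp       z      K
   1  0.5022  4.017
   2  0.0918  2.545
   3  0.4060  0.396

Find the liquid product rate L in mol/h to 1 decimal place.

Material balance + equilibrium reduce to Σ zᵢ(Kᵢ−1)/(1+V/F(Kᵢ−1)) = 0.
g(0) = ΣzᵢKᵢ − 1 = 1.4117 and g(1) = 1 − Σzᵢ/Kᵢ = -0.1863, so a root lies in (0, 1).
Iterate (Newton) starting at V/F = 0.5:
  V/F = 0.5000: g = 0.33270, g' = -1.1002 → V/F = 0.8024
  V/F = 0.8024: g = 0.03040, g' = -0.9920 → V/F = 0.8330
  V/F = 0.8330: g = -0.00029, g' = -1.0123 → V/F = 0.8328
Converged at V/F = 0.8328.
Then V = V/F·F = 0.8328·127 = 105.8 mol/h and L = F − V = 21.2 mol/h.

L = 21.2 mol/h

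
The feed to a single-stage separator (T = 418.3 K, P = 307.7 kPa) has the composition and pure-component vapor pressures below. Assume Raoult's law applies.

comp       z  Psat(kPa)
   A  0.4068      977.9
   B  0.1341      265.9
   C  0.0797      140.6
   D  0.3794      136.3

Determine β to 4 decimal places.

Raoult's law: Kᵢ = Pᵢˢᵃᵗ/P = Pᵢˢᵃᵗ/307.7.
  K_A = 977.9/307.7 = 3.178096, K_B = 265.9/307.7 = 0.864153, K_C = 140.6/307.7 = 0.456939, K_D = 136.3/307.7 = 0.442964
Material balance + equilibrium reduce to Σ zᵢ(Kᵢ−1)/(1+β(Kᵢ−1)) = 0.
Feasibility: ΣzᵢKᵢ = 1.6132, Σzᵢ/Kᵢ = 1.3141 — both > 1, two phases present.
Newton iteration, β⁰ = 0.5:
  β = 0.5000: g = 0.05226, g' = -0.7155 → β = 0.5730
  β = 0.5730: g = 0.00111, g' = -0.6883 → β = 0.5746
Converged at β = 0.5746.

β = 0.5746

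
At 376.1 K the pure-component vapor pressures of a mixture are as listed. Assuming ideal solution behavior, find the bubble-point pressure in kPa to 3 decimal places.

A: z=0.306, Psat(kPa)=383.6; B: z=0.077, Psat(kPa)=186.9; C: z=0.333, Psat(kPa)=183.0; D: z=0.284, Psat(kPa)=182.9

At the bubble point ψ → 0, so ΣzᵢKᵢ = 1 with Kᵢ = Pᵢˢᵃᵗ/P ⇒ P = ΣzᵢPᵢˢᵃᵗ.
P = 0.306·383.6 + 0.077·186.9 + 0.333·183.0 + 0.284·182.9 = 244.656 kPa

Pbub = 244.656 kPa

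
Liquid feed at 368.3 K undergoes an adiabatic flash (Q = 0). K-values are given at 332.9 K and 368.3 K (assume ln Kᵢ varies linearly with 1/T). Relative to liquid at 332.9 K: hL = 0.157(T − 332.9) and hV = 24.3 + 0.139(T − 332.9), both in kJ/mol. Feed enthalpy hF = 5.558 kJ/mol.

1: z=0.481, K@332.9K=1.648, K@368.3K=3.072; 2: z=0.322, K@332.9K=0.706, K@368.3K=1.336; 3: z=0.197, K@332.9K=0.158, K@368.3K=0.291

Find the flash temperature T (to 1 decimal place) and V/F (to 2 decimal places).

T = 334.6 K, V/F = 0.22

Adiabatic flash: solve Rachford–Rice at each trial T, then check hF = ψ·hV(T) + (1−ψ)·hL(T).
  T = 332.9 K: K = (1.648, 0.706, 0.158), RR gives ψ = 0.137, H_out = 3.337 kJ/mol
  T = 368.3 K: K = (3.072, 1.336, 0.291), RR gives ψ = 0.941, H_out = 27.833 kJ/mol
  T = 350.6 K: K = (2.286, 0.987, 0.218), RR gives ψ = 0.675, H_out = 18.977 kJ/mol
  T = 341.8 K: K = (1.951, 0.839, 0.186), RR gives ψ = 0.471, H_out = 12.768 kJ/mol
  T = 337.4 K: K = (1.797, 0.771, 0.172), RR gives ψ = 0.329, H_out = 8.665 kJ/mol
  T = 335.1 K: K = (1.720, 0.737, 0.165), RR gives ψ = 0.238, H_out = 6.117 kJ/mol
  T = 334.0 K: K = (1.684, 0.722, 0.161), RR gives ψ = 0.190, H_out = 4.774 kJ/mol
Linear interpolation between T = 334.0 (H_out = 4.774) and T = 335.1 (H_out = 6.117) on hF = 5.558 gives T ≈ 334.6 K, at which ψ = 0.22.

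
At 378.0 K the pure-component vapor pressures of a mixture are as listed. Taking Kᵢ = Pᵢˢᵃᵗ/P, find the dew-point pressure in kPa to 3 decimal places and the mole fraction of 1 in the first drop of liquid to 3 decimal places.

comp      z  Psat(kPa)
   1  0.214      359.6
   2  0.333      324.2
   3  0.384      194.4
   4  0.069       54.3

Pdew = 205.412 kPa, x_1 = 0.122

At the dew point ψ → 1, so Σzᵢ/Kᵢ = 1 with Kᵢ = Pᵢˢᵃᵗ/P ⇒ 1/P = Σzᵢ/Pᵢˢᵃᵗ.
1/P = 0.214/359.6 + 0.333/324.2 + 0.384/194.4 + 0.069/54.3 = 0.004868 ⇒ P = 205.412 kPa
xᵢ = zᵢP/Pᵢˢᵃᵗ ⇒ x_1 = 0.214·205.412/359.6 = 0.122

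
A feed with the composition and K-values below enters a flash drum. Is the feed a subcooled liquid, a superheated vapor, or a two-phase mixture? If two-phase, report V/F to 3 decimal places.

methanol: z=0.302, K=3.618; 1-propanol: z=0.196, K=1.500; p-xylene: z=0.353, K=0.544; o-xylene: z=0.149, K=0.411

ΣzᵢKᵢ = 1.640; Σzᵢ/Kᵢ = 1.226.
Both exceed 1, so a two-phase solution exists.
Iterate (Newton) starting at ψ = 0.42:
  ψ = 0.420: g = 0.1419, g' = -0.707 → ψ = 0.621
  ψ = 0.621: g = 0.0131, g' = -0.600 → ψ = 0.643
Converged at ψ = 0.643.

two-phase, V/F = 0.643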